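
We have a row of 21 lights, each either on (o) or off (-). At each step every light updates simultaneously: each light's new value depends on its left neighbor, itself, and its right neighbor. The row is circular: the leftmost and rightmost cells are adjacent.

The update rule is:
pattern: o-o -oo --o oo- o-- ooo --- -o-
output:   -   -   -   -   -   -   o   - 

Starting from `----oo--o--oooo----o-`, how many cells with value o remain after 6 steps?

12

ooo-------------oo---
----ooooooooooo----o-
ooo-------------oo---  (repeats step 1; period 2)
step 6: ----ooooooooooo----o-
count of o: 12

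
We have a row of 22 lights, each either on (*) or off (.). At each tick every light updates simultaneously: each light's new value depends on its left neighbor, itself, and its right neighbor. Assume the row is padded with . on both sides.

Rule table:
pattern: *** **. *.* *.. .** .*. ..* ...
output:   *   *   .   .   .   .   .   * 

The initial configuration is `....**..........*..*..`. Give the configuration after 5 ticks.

***..*.********......*
.**.....*******.****..
..*.***..******..***.*
*....**...*****...**..
..**..*.*..****.*..*.*

..**..*.*..****.*..*.*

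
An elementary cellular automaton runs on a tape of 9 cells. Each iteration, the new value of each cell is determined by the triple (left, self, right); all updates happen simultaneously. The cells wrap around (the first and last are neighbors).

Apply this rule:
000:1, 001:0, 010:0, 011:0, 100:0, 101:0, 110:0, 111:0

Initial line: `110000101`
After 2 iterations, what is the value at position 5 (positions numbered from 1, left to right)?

iteration 1: 000110000
iteration 2: 110000111
position 5 holds 0

0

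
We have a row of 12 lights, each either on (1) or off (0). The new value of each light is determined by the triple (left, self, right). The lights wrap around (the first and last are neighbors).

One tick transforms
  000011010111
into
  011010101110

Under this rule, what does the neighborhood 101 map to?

1

At position 6 the neighborhood is 101; the next row has 1 there.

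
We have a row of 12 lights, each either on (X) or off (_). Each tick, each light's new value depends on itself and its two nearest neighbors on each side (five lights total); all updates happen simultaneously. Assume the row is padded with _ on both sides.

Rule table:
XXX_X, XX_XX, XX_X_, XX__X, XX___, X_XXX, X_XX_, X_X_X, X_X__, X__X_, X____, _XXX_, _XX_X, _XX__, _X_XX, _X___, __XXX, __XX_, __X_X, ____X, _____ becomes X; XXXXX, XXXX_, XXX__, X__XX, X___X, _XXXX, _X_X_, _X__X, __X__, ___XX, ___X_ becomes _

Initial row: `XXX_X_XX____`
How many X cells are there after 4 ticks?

XXXXXXXXXXXX
X___________
_XXXXXXXXXXX
_X__________
count of X: 1

1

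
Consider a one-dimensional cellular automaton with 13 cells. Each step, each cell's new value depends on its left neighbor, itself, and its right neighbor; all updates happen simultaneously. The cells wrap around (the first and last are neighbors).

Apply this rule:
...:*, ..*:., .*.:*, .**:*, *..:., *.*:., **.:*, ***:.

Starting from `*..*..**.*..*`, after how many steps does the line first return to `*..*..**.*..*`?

*..*..**.*..*

1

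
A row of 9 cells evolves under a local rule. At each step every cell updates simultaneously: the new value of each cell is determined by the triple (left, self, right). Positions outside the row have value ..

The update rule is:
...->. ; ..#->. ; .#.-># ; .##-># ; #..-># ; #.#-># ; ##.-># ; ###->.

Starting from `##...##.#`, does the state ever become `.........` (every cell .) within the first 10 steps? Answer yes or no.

no

###..####
#.##.#..#
#######.#
#.....###
##....#.#
###...###
#.##..#.#
#####.###
#...###.#
##..#.###
step 10 is ##..#.###, still not uniform .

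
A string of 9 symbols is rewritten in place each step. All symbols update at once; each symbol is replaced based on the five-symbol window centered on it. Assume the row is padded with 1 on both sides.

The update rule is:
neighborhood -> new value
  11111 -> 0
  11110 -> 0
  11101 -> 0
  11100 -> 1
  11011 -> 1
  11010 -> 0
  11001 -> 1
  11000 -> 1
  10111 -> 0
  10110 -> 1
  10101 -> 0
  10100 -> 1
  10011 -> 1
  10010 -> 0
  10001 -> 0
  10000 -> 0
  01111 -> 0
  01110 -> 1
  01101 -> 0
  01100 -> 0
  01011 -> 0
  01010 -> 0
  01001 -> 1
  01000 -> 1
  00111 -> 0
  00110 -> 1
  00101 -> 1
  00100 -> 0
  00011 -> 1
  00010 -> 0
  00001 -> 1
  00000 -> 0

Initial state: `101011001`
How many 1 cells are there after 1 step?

000010110
count of 1: 3

3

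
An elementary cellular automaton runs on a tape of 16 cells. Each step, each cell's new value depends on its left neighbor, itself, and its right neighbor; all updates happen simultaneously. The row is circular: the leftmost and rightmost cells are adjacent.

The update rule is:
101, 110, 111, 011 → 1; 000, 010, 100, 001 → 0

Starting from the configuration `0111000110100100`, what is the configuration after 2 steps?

0111000111000000
0111000111000000

0111000111000000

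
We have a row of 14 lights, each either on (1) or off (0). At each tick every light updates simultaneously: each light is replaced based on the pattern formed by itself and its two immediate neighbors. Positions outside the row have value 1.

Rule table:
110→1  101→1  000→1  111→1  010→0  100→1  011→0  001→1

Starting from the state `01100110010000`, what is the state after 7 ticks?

10111011101111
11011101110111
11101110111011
11110111011101
11111011101110
11111101110111
11111110111011

11111110111011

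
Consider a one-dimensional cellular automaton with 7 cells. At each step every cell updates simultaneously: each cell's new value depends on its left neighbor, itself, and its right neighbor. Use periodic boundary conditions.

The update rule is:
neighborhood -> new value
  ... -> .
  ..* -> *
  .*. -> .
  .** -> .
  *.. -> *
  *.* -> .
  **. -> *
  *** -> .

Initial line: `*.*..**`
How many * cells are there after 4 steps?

4

*..**..
.**.***
..*...*
**.*.*.
count of *: 4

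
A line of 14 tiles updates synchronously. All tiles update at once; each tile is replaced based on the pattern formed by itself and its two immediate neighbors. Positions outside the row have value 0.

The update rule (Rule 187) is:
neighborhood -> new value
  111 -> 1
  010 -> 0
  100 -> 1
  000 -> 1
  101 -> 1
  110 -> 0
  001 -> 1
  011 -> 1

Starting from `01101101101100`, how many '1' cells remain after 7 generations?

11011011011011
10110110110110
01101101101101
11011011011010
10110110110101
01101101101010
11011011010101
count of 1: 9

9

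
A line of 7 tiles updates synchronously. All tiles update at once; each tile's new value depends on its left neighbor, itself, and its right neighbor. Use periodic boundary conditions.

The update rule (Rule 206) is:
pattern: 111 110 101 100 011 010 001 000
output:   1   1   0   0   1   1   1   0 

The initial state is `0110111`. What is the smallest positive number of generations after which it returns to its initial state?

1

generation 1: 0110111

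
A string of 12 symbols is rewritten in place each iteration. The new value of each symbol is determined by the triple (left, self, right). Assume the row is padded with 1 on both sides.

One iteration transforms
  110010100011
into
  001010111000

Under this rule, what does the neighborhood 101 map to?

At position 5 the neighborhood is 101; the next row has 0 there.

0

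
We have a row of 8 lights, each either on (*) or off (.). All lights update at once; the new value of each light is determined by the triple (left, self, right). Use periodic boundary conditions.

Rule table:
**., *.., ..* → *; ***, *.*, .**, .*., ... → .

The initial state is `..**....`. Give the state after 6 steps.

.*.**...
*...**..
.*.*.***
.......*
*.....*.
.*...*..

.*...*..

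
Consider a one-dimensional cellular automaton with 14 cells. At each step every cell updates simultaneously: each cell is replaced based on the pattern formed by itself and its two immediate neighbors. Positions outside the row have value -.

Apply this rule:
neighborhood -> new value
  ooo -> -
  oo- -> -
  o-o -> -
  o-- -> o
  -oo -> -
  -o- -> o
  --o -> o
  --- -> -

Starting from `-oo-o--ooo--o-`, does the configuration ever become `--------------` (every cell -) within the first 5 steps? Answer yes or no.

no

step 1: o---ooo---oooo
step 2: oo-o---o-o----
step 3: ---oo-oo-oo---
step 4: --o--------o--
step 5: -ooo------ooo-
step 5 is -ooo------ooo-, still not uniform -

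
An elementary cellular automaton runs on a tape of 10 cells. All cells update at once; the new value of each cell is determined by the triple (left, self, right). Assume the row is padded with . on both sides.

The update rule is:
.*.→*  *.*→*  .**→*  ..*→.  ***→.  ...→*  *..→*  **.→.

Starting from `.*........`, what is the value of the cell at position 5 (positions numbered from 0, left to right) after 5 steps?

.*********
.*........  (repeats step 0; period 2)
step 5: .*********
position 5 holds *

*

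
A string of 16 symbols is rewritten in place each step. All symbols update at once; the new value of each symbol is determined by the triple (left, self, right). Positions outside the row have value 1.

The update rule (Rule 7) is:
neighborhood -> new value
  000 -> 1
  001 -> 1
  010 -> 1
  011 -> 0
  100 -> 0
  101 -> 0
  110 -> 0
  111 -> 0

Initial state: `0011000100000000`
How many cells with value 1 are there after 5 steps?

step 1: 0100011101111111
step 2: 0101100000000000
step 3: 0100001111111111
step 4: 0101110000000000
step 5: 0100000111111111
count of 1: 10

10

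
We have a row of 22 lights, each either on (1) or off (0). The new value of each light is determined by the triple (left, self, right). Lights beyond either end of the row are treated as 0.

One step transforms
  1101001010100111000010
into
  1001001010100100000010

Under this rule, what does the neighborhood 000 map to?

0

At position 17 the neighborhood is 000; the next row has 0 there.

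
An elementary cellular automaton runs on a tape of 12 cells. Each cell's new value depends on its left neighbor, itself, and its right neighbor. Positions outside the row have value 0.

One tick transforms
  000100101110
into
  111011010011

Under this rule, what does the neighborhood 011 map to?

At position 8 the neighborhood is 011; the next row has 0 there.

0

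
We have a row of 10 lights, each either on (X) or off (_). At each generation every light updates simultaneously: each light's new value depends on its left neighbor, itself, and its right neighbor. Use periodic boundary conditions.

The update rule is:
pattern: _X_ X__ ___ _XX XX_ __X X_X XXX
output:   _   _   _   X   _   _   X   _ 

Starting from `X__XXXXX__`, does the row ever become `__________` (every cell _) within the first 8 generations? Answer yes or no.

yes

___X______
__________
all cells are _ at generation 2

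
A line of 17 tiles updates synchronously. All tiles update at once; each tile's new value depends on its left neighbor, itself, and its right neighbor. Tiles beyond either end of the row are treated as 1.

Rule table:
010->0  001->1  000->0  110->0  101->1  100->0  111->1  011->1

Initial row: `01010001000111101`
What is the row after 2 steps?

01000100011110111

step 1: 10100010001111011
step 2: 01000100011110111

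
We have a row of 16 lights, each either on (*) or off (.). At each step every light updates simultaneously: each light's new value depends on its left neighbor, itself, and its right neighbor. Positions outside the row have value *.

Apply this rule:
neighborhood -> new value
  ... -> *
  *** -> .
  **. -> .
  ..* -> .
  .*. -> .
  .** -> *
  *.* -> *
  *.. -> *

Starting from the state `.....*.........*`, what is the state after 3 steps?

****..********.*
....*.*.......**
***..*.******.*.

***..*.******.*.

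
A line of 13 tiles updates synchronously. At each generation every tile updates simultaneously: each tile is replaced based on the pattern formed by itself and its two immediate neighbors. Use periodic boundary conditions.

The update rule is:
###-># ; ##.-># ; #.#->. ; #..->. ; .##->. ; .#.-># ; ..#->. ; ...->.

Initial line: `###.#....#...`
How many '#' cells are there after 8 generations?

.##.#....#...
..#.#....#...
..#.#....#...  (fixed point — unchanged through generation 8)
count of #: 3

3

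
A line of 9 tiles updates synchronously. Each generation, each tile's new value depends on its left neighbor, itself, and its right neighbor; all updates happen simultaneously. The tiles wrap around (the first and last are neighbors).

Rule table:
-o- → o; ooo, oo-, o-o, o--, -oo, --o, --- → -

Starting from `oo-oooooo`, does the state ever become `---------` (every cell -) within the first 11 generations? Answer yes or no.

yes

---------
all cells are - at generation 1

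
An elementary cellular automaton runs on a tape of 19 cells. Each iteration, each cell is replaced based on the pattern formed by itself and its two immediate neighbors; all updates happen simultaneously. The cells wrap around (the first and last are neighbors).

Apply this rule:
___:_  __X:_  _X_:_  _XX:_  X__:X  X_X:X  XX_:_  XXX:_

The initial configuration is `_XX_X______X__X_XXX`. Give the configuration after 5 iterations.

X___X__X_X______X__

X__X_X______X__X___
_X__X_X______X__X__
__X__X_X______X__X_
___X__X_X______X__X
X___X__X_X______X__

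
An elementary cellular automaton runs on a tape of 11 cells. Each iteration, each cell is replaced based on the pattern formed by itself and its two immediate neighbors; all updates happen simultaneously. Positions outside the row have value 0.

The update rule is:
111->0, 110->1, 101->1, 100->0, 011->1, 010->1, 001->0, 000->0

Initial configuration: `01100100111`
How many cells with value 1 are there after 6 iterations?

01100100101
01100100111  (repeats iteration 0; period 2)
iteration 6: 01100100111
count of 1: 6

6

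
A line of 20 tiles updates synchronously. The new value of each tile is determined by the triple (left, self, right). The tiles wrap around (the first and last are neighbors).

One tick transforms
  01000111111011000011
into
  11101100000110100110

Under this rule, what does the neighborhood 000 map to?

At position 3 the neighborhood is 000; the next row has 0 there.

0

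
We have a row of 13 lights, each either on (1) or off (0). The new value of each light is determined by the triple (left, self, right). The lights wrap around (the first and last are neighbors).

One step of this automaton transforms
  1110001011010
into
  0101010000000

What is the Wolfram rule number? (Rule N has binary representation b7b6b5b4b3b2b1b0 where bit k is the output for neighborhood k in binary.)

146

position 1: 111 → 1  (bit 7 = 1)
position 2: 110 → 0  (bit 6 = 0)
position 7: 101 → 0  (bit 5 = 0)
position 3: 100 → 1  (bit 4 = 1)
position 0: 011 → 0  (bit 3 = 0)
position 6: 010 → 0  (bit 2 = 0)
position 5: 001 → 1  (bit 1 = 1)
position 4: 000 → 0  (bit 0 = 0)
bits b7..b0 = 10010010 = 146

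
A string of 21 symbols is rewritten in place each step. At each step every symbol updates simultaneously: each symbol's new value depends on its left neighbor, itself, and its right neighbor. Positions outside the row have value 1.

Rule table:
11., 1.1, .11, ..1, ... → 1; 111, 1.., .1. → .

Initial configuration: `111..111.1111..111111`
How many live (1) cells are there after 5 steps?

..1.11.111..1.11.....
.1.11111.1.1.111.1111
1.11...11.1.11.111...
1111.11111.11111.1.11
...111...111...11.11.
count of 1: 10

10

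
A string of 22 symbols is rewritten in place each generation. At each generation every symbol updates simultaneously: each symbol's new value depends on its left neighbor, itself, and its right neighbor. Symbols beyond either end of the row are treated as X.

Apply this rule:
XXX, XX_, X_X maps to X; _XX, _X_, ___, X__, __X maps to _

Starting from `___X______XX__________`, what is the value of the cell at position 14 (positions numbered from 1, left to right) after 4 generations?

_

generation 1: ___________X__________
generation 2: ______________________
generation 3: ______________________  (fixed point — unchanged through generation 4)
position 14 holds _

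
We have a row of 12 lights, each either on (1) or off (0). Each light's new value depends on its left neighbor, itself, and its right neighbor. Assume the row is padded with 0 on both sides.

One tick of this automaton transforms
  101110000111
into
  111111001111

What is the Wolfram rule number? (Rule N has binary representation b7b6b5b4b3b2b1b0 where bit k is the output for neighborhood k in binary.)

position 3: 111 → 1  (bit 7 = 1)
position 4: 110 → 1  (bit 6 = 1)
position 1: 101 → 1  (bit 5 = 1)
position 5: 100 → 1  (bit 4 = 1)
position 2: 011 → 1  (bit 3 = 1)
position 0: 010 → 1  (bit 2 = 1)
position 8: 001 → 1  (bit 1 = 1)
position 6: 000 → 0  (bit 0 = 0)
bits b7..b0 = 11111110 = 254

254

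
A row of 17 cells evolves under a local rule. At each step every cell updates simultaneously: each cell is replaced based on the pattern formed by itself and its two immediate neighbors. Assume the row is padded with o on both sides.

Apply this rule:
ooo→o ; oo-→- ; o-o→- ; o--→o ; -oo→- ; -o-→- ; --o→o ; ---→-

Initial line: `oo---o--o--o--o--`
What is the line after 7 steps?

step 1: o-o-o-oo-oo-oo-oo
step 2: ----------------o
step 3: o--------------o-
step 4: -o------------o--
step 5: --o----------o-oo
step 6: oo-o--------o---o
step 7: o---o------o-o-o-

o---o------o-o-o-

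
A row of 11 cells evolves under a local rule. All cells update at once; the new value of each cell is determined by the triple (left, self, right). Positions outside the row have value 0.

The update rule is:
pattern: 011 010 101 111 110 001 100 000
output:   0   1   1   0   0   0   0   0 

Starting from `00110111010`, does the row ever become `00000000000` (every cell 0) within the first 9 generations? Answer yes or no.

generation 1: 00001000110
generation 2: 00001000000
generation 3: 00001000000  (fixed point — unchanged through generation 9)
generation 9 is 00001000000, still not uniform 0

no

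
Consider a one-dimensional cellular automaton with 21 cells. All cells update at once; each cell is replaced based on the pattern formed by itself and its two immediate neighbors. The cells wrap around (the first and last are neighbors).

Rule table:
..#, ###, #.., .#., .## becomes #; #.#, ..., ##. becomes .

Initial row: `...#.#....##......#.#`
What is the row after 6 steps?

###..#####..##..#####

#.##.##..##.#....##.#
..#..#.###..##..##..#
######.##.###.###.###
#####..#..##..##..###
####.######.###.#####
###..#####..##..#####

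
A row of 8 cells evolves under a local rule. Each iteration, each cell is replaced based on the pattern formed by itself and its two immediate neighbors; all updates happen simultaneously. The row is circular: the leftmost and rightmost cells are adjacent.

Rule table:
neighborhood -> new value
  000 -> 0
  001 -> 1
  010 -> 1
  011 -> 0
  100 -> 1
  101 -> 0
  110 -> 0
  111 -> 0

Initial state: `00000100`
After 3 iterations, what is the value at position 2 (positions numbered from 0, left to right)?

1

00001110
00010001
10111011
position 2 holds 1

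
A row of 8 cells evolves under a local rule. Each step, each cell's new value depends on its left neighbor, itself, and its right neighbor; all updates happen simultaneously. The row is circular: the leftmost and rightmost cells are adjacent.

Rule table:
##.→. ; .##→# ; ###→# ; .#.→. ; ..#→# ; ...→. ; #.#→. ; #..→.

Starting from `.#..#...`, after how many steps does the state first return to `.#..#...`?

step 1: #..#....
step 2: ..#....#
step 3: .#....#.
step 4: #....#..
step 5: ....#..#
step 6: ...#..#.
step 7: ..#..#..
step 8: .#..#...

8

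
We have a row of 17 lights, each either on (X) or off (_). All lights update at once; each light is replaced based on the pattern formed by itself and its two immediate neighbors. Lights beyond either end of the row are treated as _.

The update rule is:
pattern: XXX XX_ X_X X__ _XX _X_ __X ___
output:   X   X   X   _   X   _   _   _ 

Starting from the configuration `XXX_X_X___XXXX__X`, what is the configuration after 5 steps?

XXXX_X____XXXX___
XXXXX_____XXXX___
XXXXX_____XXXX___  (fixed point — unchanged through step 5)

XXXXX_____XXXX___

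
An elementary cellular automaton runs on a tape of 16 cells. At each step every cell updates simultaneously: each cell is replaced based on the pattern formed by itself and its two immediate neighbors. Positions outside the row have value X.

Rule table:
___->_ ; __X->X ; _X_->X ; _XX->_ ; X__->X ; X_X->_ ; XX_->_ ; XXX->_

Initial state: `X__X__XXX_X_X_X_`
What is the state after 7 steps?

X____X__XXXXX___

step 1: _XXXXX____X_X_X_
step 2: ______X__XX_X_X_
step 3: X____XXXX___X_X_
step 4: _X__X____X_XX_X_
step 5: _XXXXX__XX____X_
step 6: ______XX__X__XX_
step 7: X____X__XXXXX___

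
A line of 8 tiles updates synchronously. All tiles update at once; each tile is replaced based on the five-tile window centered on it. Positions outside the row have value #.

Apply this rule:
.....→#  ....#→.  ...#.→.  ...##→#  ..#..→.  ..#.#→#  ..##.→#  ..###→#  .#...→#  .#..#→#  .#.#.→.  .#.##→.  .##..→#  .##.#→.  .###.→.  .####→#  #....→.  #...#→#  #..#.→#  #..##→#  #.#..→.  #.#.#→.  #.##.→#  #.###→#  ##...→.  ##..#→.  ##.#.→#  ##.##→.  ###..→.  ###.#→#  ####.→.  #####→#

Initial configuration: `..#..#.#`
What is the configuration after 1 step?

.#.###.#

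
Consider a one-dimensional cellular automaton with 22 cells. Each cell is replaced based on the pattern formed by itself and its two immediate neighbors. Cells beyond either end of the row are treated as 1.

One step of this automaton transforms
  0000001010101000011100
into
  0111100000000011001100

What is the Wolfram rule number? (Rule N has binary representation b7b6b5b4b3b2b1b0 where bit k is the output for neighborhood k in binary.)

position 18: 111 → 1  (bit 7 = 1)
position 19: 110 → 1  (bit 6 = 1)
position 7: 101 → 0  (bit 5 = 0)
position 0: 100 → 0  (bit 4 = 0)
position 17: 011 → 0  (bit 3 = 0)
position 6: 010 → 0  (bit 2 = 0)
position 5: 001 → 0  (bit 1 = 0)
position 1: 000 → 1  (bit 0 = 1)
bits b7..b0 = 11000001 = 193

193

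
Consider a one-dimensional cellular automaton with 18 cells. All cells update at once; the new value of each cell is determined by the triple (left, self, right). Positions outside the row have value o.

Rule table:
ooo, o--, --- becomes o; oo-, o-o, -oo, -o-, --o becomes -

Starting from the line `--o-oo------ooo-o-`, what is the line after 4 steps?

o-----ooooo--o----
-oooo--ooo-o--ooo-
--oo-o--o---o--o--
o-----o--oo--o--o-

o-----o--oo--o--o-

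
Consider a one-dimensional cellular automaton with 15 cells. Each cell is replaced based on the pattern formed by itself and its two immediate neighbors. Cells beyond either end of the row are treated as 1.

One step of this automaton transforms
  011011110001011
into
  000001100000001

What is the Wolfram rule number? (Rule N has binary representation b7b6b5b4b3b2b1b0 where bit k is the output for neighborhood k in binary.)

position 5: 111 → 1  (bit 7 = 1)
position 2: 110 → 0  (bit 6 = 0)
position 0: 101 → 0  (bit 5 = 0)
position 8: 100 → 0  (bit 4 = 0)
position 1: 011 → 0  (bit 3 = 0)
position 11: 010 → 0  (bit 2 = 0)
position 10: 001 → 0  (bit 1 = 0)
position 9: 000 → 0  (bit 0 = 0)
bits b7..b0 = 10000000 = 128

128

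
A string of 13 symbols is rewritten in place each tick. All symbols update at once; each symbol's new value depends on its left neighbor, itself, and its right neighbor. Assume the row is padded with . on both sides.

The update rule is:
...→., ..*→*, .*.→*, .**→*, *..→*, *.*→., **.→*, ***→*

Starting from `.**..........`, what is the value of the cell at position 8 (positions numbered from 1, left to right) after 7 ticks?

*

****.........
*****........
******.......
*******......
********.....
*********....
**********...
position 8 holds *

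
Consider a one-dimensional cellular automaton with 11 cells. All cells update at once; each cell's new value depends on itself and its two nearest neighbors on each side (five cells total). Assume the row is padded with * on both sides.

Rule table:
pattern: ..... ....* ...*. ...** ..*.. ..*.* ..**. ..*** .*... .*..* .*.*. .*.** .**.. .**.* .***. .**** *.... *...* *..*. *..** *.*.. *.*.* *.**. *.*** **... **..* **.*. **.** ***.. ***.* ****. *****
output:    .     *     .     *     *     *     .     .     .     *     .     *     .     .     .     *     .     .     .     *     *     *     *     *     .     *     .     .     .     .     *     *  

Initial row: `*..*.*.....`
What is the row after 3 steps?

.*.*.**.***

.*.*.*...**
.*.*.*..*.*
.*.*.**.***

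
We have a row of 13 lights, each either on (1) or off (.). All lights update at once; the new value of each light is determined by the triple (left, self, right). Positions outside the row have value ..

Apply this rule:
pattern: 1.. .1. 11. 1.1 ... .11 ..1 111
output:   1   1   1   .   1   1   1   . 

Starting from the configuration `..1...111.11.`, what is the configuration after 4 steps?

1.....1.1.1.1

step 1: 1111111.1.111
step 2: 1.....1.1.1.1
step 3: 1111111.1.1.1
step 4: 1.....1.1.1.1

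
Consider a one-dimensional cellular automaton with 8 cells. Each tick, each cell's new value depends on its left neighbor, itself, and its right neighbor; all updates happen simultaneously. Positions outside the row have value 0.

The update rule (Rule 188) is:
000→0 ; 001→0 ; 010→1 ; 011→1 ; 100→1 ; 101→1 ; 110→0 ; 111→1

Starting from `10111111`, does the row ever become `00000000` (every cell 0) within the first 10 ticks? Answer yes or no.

no

11111110
11111101
11111011
11110110
11101101
11011011
10110110
11101101  (repeats tick 5; period 3)
tick 10: 10110110
tick 10 is 10110110, still not uniform 0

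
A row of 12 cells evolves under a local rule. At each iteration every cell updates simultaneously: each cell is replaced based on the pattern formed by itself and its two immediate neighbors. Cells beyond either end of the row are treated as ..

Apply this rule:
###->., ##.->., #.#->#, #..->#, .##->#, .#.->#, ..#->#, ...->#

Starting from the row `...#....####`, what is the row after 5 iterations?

#########...
#........###
##########..
#.........##
###########.

###########.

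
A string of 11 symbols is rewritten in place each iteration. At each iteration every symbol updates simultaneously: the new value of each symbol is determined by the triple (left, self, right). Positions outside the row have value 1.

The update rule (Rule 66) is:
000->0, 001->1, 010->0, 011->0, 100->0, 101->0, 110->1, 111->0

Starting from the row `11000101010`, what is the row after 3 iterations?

01001000000
00010000001
00100000010

00100000010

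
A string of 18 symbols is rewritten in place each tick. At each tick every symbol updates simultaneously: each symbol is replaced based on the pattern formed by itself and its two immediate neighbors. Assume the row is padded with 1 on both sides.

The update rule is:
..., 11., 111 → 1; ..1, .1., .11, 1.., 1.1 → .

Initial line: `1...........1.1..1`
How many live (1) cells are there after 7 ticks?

9

1.111111111.......
1..11111111.11111.
1...1111111..1111.
1.1..111111...111.
1.....11111.1..11.
1.111..1111.....1.
1..11...111.111...
count of 1: 9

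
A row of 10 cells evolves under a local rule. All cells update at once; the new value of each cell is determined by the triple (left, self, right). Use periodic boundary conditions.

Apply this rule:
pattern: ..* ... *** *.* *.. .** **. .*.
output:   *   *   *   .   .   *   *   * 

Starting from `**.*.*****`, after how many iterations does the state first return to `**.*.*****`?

**.*.*****

1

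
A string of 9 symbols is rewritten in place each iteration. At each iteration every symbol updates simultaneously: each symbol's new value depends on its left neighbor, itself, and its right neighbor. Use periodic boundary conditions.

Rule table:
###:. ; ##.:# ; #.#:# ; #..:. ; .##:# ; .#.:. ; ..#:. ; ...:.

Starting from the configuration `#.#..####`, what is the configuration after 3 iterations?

##...#...
##.......
##.......

##.......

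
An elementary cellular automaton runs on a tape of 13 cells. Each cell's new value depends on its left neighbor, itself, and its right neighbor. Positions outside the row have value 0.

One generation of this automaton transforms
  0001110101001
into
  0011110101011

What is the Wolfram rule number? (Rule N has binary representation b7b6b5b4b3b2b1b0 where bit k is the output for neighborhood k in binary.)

206

position 4: 111 → 1  (bit 7 = 1)
position 5: 110 → 1  (bit 6 = 1)
position 6: 101 → 0  (bit 5 = 0)
position 10: 100 → 0  (bit 4 = 0)
position 3: 011 → 1  (bit 3 = 1)
position 7: 010 → 1  (bit 2 = 1)
position 2: 001 → 1  (bit 1 = 1)
position 0: 000 → 0  (bit 0 = 0)
bits b7..b0 = 11001110 = 206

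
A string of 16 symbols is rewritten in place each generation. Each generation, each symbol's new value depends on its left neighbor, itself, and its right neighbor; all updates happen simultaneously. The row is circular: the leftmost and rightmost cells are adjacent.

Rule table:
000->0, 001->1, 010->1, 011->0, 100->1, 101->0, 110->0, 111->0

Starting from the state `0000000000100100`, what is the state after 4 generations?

0000000001111110
0000000010000001
1000000111000011
0100001000100100

0100001000100100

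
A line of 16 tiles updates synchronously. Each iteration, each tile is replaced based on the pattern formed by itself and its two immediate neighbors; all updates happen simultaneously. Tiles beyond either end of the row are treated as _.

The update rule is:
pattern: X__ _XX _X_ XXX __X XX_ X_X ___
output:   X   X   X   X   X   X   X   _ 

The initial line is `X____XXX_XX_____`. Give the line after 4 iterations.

XXXXXXXXXXXXXXX_

XX__XXXXXXXX____
XXXXXXXXXXXXX___
XXXXXXXXXXXXXX__
XXXXXXXXXXXXXXX_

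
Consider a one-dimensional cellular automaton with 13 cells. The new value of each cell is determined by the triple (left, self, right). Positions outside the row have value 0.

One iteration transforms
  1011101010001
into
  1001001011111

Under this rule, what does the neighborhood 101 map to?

At position 1 the neighborhood is 101; the next row has 0 there.

0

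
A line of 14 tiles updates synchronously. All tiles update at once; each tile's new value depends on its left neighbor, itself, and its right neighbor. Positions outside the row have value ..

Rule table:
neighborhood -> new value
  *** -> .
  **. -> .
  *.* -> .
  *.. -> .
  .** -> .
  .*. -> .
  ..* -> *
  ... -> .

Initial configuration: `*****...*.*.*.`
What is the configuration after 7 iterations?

iteration 1: .......*......
iteration 2: ......*.......
iteration 3: .....*........
iteration 4: ....*.........
iteration 5: ...*..........
iteration 6: ..*...........
iteration 7: .*............

.*............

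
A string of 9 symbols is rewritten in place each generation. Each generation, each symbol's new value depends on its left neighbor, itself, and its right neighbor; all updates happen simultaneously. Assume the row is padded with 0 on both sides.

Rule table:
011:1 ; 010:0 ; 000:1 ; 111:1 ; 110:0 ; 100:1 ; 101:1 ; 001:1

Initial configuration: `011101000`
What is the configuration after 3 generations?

101011101

111010111
110101110
101011101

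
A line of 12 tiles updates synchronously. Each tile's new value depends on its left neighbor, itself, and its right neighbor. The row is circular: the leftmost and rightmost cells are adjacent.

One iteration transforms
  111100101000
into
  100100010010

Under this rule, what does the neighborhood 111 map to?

0

At position 1 the neighborhood is 111; the next row has 0 there.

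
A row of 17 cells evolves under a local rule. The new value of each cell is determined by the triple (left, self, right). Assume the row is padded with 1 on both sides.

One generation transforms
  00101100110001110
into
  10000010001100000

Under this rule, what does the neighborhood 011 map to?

At position 4 the neighborhood is 011; the next row has 0 there.

0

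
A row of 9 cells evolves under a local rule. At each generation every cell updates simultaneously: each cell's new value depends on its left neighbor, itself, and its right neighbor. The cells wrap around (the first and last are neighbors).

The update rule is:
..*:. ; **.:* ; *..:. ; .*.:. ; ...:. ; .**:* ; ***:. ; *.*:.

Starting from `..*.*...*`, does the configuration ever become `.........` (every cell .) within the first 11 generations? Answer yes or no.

yes

.........
all cells are . at generation 1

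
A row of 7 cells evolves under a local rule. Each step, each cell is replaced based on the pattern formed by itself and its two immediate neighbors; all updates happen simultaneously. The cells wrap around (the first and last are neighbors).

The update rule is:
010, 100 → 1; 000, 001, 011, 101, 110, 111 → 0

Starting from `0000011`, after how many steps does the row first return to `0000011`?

14

1000000
1100000
0010000
0011000
0000100
0000110
0000001
1000001
0100000
0110000
0001000
0001100
0000010
0000011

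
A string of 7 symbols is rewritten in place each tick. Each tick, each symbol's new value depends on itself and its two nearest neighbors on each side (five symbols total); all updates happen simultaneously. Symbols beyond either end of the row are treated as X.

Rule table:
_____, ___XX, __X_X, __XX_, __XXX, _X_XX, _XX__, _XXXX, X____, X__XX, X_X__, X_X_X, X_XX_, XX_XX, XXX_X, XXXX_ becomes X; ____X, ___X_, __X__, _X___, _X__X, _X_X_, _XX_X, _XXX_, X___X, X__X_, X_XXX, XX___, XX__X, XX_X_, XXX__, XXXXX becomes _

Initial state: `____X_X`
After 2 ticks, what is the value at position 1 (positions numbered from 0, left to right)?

X

tick 1: _X__XX_
tick 2: _X_XX_X
position 1 holds X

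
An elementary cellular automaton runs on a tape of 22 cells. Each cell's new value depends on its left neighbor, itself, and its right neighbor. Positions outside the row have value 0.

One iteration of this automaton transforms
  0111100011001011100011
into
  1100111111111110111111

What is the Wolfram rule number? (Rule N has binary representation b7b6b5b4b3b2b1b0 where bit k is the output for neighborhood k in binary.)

position 2: 111 → 0  (bit 7 = 0)
position 4: 110 → 1  (bit 6 = 1)
position 13: 101 → 1  (bit 5 = 1)
position 5: 100 → 1  (bit 4 = 1)
position 1: 011 → 1  (bit 3 = 1)
position 12: 010 → 1  (bit 2 = 1)
position 0: 001 → 1  (bit 1 = 1)
position 6: 000 → 1  (bit 0 = 1)
bits b7..b0 = 01111111 = 127

127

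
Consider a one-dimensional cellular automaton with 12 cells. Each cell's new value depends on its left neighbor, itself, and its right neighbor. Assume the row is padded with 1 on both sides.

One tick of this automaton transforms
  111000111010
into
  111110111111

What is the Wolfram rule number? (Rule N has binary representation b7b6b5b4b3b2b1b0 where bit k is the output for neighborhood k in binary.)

253

position 0: 111 → 1  (bit 7 = 1)
position 2: 110 → 1  (bit 6 = 1)
position 9: 101 → 1  (bit 5 = 1)
position 3: 100 → 1  (bit 4 = 1)
position 6: 011 → 1  (bit 3 = 1)
position 10: 010 → 1  (bit 2 = 1)
position 5: 001 → 0  (bit 1 = 0)
position 4: 000 → 1  (bit 0 = 1)
bits b7..b0 = 11111101 = 253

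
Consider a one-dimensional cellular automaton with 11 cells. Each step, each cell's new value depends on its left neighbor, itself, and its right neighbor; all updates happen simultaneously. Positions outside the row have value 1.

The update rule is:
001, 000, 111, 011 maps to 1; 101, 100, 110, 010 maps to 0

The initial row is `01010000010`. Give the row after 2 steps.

step 1: 00000111100
step 2: 01111111001

01111111001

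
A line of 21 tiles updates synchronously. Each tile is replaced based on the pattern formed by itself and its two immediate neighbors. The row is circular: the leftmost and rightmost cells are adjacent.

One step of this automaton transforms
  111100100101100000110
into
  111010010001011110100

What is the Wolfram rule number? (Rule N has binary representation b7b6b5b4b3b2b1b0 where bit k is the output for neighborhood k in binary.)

position 1: 111 → 1  (bit 7 = 1)
position 3: 110 → 0  (bit 6 = 0)
position 10: 101 → 0  (bit 5 = 0)
position 4: 100 → 1  (bit 4 = 1)
position 0: 011 → 1  (bit 3 = 1)
position 6: 010 → 0  (bit 2 = 0)
position 5: 001 → 0  (bit 1 = 0)
position 14: 000 → 1  (bit 0 = 1)
bits b7..b0 = 10011001 = 153

153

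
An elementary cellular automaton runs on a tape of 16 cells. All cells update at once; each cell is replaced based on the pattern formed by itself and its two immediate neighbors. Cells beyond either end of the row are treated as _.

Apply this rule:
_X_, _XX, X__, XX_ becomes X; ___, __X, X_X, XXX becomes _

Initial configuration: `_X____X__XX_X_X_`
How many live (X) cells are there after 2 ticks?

10

_XX___XX_XX_X_XX
_XXX__XX_XX_X_XX
count of X: 10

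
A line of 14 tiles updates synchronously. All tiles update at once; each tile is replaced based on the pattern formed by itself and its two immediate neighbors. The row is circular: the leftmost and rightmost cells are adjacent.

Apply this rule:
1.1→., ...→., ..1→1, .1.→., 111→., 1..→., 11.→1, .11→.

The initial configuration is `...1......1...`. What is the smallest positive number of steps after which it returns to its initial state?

7

..1......1....
.1......1.....
1......1......
......1......1
.....1......1.
....1......1..
...1......1...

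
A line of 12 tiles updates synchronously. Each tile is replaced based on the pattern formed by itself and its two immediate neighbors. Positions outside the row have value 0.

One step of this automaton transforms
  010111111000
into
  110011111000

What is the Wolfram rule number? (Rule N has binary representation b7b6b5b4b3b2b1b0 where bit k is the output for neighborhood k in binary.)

198

position 4: 111 → 1  (bit 7 = 1)
position 8: 110 → 1  (bit 6 = 1)
position 2: 101 → 0  (bit 5 = 0)
position 9: 100 → 0  (bit 4 = 0)
position 3: 011 → 0  (bit 3 = 0)
position 1: 010 → 1  (bit 2 = 1)
position 0: 001 → 1  (bit 1 = 1)
position 10: 000 → 0  (bit 0 = 0)
bits b7..b0 = 11000110 = 198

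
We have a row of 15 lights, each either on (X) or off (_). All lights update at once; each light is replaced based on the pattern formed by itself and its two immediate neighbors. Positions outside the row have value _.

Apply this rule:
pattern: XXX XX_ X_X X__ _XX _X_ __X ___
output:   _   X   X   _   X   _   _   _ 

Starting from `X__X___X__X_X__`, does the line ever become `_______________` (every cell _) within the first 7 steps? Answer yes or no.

step 1: ___________X___
step 2: _______________
all cells are _ at step 2

yes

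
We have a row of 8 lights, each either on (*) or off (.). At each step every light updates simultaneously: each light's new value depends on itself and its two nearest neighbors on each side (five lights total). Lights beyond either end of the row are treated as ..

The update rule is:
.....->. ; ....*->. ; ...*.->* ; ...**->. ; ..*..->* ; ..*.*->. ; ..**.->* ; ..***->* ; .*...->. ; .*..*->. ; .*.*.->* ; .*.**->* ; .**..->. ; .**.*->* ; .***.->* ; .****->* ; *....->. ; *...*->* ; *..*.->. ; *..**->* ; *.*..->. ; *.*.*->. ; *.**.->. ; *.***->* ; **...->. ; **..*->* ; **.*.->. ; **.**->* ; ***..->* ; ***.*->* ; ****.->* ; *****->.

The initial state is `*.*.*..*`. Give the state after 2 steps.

*.*..***

.*.*...*
*.*..***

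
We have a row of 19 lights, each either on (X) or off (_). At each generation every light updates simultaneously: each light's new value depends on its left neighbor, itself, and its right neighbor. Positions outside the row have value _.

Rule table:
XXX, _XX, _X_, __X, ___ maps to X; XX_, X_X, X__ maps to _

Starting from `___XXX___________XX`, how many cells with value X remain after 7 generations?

generation 1: XXXXX__XXXXXXXXXXX_
generation 2: XXXX__XXXXXXXXXXX__
generation 3: XXX__XXXXXXXXXXX__X
generation 4: XX__XXXXXXXXXXX__XX
generation 5: X__XXXXXXXXXXX__XX_
generation 6: X_XXXXXXXXXXX__XX__
generation 7: X_XXXXXXXXXX__XX__X
count of X: 14

14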